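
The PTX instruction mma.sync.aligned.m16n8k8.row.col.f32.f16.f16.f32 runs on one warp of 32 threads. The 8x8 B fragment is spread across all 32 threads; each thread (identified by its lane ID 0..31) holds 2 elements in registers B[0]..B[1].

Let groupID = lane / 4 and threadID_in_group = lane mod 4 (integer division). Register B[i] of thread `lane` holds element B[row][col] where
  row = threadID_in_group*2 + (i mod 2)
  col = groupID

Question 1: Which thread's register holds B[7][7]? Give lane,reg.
c: 7->gid=7  r: 7->tid=3,i&1=1
L=7*4+3=31  i=1=1

31,1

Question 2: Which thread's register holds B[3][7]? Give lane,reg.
c: 7->gid=7  r: 3->tid=1,i&1=1
L=7*4+1=29  i=1=1

29,1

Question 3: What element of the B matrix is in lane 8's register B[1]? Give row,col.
lane 8: gid=2 (8/4), tid=0 (8%4)
i=1: r=0*2+1=1, c=gid=2

1,2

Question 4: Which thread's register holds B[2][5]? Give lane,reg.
c=5→G=5  r=2→T=1,p=0
L=5*4+1=21  i=0=0

21,0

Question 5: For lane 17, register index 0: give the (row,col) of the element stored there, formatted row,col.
L=17=>grp=17>>2=4, tig=17&3=1
[0]=>row 1·2+0=2  col grp=4

2,4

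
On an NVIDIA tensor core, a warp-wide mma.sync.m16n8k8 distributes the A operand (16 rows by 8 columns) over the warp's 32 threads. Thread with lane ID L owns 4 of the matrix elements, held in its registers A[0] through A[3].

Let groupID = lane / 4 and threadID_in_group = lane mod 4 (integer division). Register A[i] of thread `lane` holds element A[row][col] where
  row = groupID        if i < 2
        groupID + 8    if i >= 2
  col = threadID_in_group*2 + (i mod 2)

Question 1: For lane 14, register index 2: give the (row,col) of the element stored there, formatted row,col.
11,4

L=14->g=14>>2=3, t=14&3=2
[2]->row 3+8=11  col 2·2+0=4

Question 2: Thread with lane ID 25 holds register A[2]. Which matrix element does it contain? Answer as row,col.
14,2

L=25=>grp=25>>2=6, tig=25&3=1
[2]=>row 6+8=14  col 1·2+0=2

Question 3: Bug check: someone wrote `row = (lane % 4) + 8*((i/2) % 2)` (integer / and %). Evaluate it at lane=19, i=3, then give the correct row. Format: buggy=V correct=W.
buggy=11 correct=12

`(lane % 4) + 8*((i/2) % 2)`[19,3]⇒11
L=19⇒gr=19>>2=4, th=19&3=3
[3]⇒row 4+8=12  col 3·2+1=7
row: 11 vs 12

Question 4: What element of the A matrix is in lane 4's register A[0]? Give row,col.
lane 4: gid=1 (4/4), tid=0 (4%4)
i=0: r=1+0=1, c=0*2+0=0

1,0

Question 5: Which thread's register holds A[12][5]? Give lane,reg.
r=12->g=4,rb=1  c=5->t=2,b0=1
L=4*4+2=18  i=1*2+1=3

18,3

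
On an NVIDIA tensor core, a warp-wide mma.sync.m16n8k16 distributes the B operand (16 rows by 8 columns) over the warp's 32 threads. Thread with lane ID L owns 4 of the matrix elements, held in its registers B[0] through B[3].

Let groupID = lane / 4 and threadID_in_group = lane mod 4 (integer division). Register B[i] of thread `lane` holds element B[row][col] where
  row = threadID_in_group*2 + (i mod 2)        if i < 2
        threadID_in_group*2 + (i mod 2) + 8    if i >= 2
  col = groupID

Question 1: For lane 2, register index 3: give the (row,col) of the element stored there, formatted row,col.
13,0

2: grp=0,tig=2
[3] (2*2+1+8,0) = (13,0)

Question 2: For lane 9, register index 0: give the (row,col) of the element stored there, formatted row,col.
9: G=2,T=1
[0] (1*2+0+0,2) = (2,2)

2,2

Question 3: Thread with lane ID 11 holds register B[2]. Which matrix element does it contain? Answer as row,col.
14,2

L=11→G=11>>2=2, T=11&3=3
[2]→row 3·2+0+8=14  col G=2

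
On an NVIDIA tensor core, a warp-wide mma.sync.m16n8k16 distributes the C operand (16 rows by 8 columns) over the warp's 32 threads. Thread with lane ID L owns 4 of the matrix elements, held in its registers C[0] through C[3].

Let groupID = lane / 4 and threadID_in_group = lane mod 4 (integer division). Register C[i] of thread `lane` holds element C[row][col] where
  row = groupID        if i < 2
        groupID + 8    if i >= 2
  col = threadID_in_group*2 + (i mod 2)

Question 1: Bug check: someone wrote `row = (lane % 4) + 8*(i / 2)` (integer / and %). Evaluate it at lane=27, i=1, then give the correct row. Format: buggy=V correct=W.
`(lane % 4) + 8*(i / 2)`[27,1]->3
lane 27->27/4=6, 27 mod 4=3
i=1  r:6+0->6  c:2·3+1->7
row: 3 vs 6

buggy=3 correct=6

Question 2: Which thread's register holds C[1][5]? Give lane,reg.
6,1

r=1→G=1,rhi=0  c=5→T=2,p=1
L=1*4+2=6  i=0*2+1=1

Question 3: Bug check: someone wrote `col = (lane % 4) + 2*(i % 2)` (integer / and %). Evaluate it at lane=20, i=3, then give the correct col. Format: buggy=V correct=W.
buggy=2 correct=1

`(lane % 4) + 2*(i % 2)`[20,3]⇒2
lane 20: gr=5 (20/4), th=0 (20%4)
i=3: r=5+8=13, c=0*2+1=1
col: 2 vs 1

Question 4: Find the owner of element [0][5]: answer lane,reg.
r=0→G=0,rhi=0  c=5→T=2,p=1
L=0*4+2=2  i=0*2+1=1

2,1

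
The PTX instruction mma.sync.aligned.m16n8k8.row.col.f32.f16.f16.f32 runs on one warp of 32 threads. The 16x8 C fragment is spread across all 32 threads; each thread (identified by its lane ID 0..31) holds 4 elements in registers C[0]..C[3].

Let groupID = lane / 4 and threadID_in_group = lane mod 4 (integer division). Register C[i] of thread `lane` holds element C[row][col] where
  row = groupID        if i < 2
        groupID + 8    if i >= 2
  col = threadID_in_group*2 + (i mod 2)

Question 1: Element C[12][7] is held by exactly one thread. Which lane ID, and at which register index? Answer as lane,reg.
19,3

r=12⇒gr=4,Rb=1  c=7⇒th=3,odd=1
L=4*4+3=19  i=1*2+1=3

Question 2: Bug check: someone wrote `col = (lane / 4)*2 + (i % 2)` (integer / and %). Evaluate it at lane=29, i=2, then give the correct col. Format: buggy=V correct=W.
`(lane / 4)*2 + (i % 2)`[29,2]→14
29: G=7,T=1
[2] (7+8,1*2+0) = (15,2)
col: 14 vs 2

buggy=14 correct=2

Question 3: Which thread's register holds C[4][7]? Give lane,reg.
19,1

r=4⇒gr=4,Rb=0  c=7⇒th=3,odd=1
L=4*4+3=19  i=0*2+1=1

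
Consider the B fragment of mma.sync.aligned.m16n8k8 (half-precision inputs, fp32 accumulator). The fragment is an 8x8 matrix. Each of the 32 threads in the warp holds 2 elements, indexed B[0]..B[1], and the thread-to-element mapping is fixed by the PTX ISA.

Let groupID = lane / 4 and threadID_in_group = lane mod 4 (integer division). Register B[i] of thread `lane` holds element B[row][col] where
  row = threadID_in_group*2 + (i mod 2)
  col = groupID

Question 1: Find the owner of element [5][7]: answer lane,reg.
c=7⇒gr=7  r=5⇒th=2,odd=1
L=7*4+2=30  i=1=1

30,1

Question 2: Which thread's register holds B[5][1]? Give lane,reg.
6,1

c=1->g=1  r=5->t=2,b0=1
L=1*4+2=6  i=1=1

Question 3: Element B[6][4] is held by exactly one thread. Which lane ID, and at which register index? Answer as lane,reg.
c: 4->gid=4  r: 6->tid=3,i&1=0
L=4*4+3=19  i=0=0

19,0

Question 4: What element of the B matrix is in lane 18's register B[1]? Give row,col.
lane 18: G=4 (18/4), T=2 (18%4)
i=1: r=2*2+1=5, c=G=4

5,4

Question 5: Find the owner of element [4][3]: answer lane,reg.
c=3⇒gr=3  r=4⇒th=2,odd=0
L=3*4+2=14  i=0=0

14,0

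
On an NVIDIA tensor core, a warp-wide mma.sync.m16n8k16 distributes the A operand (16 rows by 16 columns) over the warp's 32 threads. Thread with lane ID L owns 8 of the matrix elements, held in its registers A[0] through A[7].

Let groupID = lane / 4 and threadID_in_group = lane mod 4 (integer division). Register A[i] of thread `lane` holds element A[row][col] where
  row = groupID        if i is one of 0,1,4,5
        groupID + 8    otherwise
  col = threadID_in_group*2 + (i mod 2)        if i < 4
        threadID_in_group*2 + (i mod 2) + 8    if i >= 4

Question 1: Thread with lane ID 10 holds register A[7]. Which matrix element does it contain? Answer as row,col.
10,13

lane 10: gr=2 (10/4), th=2 (10%4)
i=7: r=2+8=10, c=2*2+1+8=13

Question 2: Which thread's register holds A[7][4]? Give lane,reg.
r: 7->gid=7,r8=0  c: 4->c8=0,tid=2,i&1=0
L=7*4+2=30  i=0*4+0*2+0=0

30,0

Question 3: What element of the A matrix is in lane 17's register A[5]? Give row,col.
17: grp=4,tig=1
[5] (4+0,1*2+1+8) = (4,11)

4,11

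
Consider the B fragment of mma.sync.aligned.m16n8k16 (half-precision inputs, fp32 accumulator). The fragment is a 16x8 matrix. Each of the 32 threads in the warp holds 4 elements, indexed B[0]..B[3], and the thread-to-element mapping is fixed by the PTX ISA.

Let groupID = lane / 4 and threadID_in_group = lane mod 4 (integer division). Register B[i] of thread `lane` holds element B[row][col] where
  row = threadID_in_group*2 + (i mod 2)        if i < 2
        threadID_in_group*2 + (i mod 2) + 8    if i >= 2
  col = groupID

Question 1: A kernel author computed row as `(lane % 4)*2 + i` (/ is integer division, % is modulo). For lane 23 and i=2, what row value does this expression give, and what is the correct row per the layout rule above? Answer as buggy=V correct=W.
`(lane % 4)*2 + i`[23,2]=>8
23: grp=5,tig=3
[2] (3*2+0+8,5) = (14,5)
row: 8 vs 14

buggy=8 correct=14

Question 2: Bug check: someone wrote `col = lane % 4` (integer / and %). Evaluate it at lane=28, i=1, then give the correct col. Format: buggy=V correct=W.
`lane % 4`[28,1]->0
28: gid=7,tid=0
[1] (0*2+1+0,7) = (1,7)
col: 0 vs 7

buggy=0 correct=7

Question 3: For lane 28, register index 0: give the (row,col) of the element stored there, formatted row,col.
L=28⇒gr=28>>2=7, th=28&3=0
[0]⇒row 0·2+0+0=0  col gr=7

0,7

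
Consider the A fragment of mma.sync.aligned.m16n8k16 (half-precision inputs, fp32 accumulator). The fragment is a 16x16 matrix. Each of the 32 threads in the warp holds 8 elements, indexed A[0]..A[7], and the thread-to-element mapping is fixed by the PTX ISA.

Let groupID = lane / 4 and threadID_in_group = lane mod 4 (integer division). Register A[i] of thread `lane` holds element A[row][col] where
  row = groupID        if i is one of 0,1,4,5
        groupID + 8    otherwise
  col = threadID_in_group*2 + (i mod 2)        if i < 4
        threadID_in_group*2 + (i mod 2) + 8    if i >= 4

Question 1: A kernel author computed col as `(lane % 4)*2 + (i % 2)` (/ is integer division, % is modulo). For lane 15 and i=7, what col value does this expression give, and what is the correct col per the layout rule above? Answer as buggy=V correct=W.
`(lane % 4)*2 + (i % 2)`[15,7]→7
L=15→G=15>>2=3, T=15&3=3
[7]→row 3+8=11  col 3·2+1+8=15
col: 7 vs 15

buggy=7 correct=15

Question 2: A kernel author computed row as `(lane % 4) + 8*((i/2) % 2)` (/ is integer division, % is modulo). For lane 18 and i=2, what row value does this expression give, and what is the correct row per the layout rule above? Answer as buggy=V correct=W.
`(lane % 4) + 8*((i/2) % 2)`[18,2]⇒10
L=18⇒gr=18>>2=4, th=18&3=2
[2]⇒row 4+8=12  col 2·2+0+0=4
row: 10 vs 12

buggy=10 correct=12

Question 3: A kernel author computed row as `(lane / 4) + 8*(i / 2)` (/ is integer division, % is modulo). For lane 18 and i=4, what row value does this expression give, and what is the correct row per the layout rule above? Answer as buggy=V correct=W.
buggy=20 correct=4

`(lane / 4) + 8*(i / 2)`[18,4]→20
lane 18: G=4 (18/4), T=2 (18%4)
i=4: r=4+0=4, c=2*2+0+8=12
row: 20 vs 4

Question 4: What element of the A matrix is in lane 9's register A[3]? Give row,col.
10,3

lane 9→9/4=2, 9 mod 4=1
i=3  r:2+8→10  c:2·1+1+0→3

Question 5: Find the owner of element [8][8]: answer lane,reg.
r=8⇒gr=0,Rb=1  c=8⇒Cb=1,th=0,odd=0
L=0*4+0=0  i=1*4+1*2+0=6

0,6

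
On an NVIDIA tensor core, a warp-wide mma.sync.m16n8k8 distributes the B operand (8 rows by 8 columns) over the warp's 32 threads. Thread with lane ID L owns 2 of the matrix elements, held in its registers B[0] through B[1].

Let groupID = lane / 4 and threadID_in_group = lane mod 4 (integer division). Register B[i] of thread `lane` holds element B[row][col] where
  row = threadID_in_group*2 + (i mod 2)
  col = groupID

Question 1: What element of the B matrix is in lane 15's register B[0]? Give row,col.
6,3

lane 15: g=3 (15/4), t=3 (15%4)
i=0: r=3*2+0=6, c=g=3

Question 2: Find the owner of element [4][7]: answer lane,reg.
c=7->g=7  r=4->t=2,b0=0
L=7*4+2=30  i=0=0

30,0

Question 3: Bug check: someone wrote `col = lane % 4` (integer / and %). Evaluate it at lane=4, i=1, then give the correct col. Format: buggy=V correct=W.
buggy=0 correct=1

`lane % 4`[4,1]->0
L=4->g=4>>2=1, t=4&3=0
[1]->row 0·2+1=1  col g=1
col: 0 vs 1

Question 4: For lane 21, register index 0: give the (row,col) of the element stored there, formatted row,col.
2,5

lane 21: G=5 (21/4), T=1 (21%4)
i=0: r=1*2+0=2, c=G=5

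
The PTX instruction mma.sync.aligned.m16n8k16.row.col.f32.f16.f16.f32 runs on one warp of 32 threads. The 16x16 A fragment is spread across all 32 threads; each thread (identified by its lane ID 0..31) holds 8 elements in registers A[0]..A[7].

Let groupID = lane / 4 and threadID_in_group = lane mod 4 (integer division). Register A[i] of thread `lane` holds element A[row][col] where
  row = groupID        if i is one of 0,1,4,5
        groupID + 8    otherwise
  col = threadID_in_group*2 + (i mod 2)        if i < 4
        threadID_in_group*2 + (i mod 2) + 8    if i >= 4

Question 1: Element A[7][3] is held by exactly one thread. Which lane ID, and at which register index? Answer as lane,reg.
r=7->g=7,rb=0  c=3->cb=0,t=1,b0=1
L=7*4+1=29  i=0*4+0*2+1=1

29,1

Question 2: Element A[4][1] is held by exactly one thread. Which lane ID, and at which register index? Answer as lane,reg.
16,1

r=4⇒gr=4,Rb=0  c=1⇒Cb=0,th=0,odd=1
L=4*4+0=16  i=0*4+0*2+1=1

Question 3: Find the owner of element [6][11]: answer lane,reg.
r=6→G=6,rhi=0  c=11→chi=1,T=1,p=1
L=6*4+1=25  i=1*4+0*2+1=5

25,5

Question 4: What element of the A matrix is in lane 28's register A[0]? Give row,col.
28: G=7,T=0
[0] (7+0,0*2+0+0) = (7,0)

7,0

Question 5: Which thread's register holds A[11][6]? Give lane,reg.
r: 11->gid=3,r8=1  c: 6->c8=0,tid=3,i&1=0
L=3*4+3=15  i=0*4+1*2+0=2

15,2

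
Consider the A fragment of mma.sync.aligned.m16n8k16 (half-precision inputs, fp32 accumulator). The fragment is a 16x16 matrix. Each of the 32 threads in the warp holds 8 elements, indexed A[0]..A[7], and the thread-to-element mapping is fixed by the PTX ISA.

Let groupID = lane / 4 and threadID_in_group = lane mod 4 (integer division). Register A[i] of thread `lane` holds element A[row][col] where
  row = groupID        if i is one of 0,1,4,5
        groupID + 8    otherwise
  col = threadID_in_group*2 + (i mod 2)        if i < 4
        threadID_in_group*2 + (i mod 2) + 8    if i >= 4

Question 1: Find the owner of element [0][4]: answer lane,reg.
2,0

r=0->g=0,rb=0  c=4->cb=0,t=2,b0=0
L=0*4+2=2  i=0*4+0*2+0=0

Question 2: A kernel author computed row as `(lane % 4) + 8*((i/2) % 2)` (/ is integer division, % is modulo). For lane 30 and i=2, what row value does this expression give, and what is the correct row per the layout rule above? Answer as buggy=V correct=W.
`(lane % 4) + 8*((i/2) % 2)`[30,2]=>10
lane 30=>30/4=7, 30 mod 4=2
i=2  r:7+8=>15  c:2·2+0+0=>4
row: 10 vs 15

buggy=10 correct=15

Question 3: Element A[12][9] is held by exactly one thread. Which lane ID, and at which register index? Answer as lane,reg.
r:12=>grp=4,rB=1  c:9=>cB=1,tig=0,lo=1
L=4*4+0=16  i=1*4+1*2+1=7

16,7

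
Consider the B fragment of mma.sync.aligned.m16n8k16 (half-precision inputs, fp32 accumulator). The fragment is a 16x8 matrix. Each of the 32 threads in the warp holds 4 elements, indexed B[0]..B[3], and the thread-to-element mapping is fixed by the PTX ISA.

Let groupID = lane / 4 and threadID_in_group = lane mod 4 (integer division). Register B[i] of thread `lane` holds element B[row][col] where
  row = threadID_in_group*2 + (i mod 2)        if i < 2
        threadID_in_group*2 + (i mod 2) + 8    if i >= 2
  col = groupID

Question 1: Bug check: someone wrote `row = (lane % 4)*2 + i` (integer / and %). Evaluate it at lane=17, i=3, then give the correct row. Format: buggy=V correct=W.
buggy=5 correct=11

`(lane % 4)*2 + i`[17,3]→5
lane 17→17/4=4, 17 mod 4=1
i=3  r:2·1+1+8→11  c:4
row: 5 vs 11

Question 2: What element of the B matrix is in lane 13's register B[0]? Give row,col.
2,3

L=13->gid=13>>2=3, tid=13&3=1
[0]->row 1·2+0+0=2  col gid=3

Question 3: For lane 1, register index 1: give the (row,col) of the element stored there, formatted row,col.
3,0

lane 1: G=0 (1/4), T=1 (1%4)
i=1: r=1*2+1+0=3, c=G=0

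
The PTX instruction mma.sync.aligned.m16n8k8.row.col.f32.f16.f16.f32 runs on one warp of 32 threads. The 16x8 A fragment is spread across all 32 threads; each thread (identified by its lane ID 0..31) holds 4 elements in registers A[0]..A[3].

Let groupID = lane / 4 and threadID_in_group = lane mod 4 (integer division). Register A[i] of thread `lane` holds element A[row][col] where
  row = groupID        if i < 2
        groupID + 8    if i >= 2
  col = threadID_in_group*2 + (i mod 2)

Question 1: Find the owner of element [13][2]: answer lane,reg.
r=13→G=5,rhi=1  c=2→T=1,p=0
L=5*4+1=21  i=1*2+0=2

21,2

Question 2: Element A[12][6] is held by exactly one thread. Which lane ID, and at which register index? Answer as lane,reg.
19,2

r=12->g=4,rb=1  c=6->t=3,b0=0
L=4*4+3=19  i=1*2+0=2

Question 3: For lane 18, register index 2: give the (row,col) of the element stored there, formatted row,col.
12,4

lane 18=>18/4=4, 18 mod 4=2
i=2  r:4+8=>12  c:2·2+0=>4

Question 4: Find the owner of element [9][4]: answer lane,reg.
r: 9->gid=1,r8=1  c: 4->tid=2,i&1=0
L=1*4+2=6  i=1*2+0=2

6,2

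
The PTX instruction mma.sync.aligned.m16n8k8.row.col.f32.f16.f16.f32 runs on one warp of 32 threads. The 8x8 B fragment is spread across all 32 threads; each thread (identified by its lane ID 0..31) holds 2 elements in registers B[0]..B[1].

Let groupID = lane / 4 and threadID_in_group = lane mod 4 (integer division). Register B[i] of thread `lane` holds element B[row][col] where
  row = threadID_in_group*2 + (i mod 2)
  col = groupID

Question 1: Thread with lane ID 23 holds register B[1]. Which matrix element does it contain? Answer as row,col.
lane 23: gid=5 (23/4), tid=3 (23%4)
i=1: r=3*2+1=7, c=gid=5

7,5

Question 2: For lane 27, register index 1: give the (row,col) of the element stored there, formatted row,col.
27: g=6,t=3
[1] (3*2+1,6) = (7,6)

7,6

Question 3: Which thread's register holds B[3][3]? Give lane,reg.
13,1

c=3→G=3  r=3→T=1,p=1
L=3*4+1=13  i=1=1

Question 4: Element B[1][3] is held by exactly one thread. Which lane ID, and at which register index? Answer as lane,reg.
12,1

c=3->g=3  r=1->t=0,b0=1
L=3*4+0=12  i=1=1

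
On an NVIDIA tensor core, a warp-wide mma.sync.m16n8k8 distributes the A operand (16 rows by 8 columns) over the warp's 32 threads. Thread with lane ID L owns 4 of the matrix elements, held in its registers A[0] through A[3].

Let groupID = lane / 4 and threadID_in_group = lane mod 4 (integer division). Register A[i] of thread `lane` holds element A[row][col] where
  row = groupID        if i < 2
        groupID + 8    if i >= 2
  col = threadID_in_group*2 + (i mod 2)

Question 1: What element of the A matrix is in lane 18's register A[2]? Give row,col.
lane 18: grp=4 (18/4), tig=2 (18%4)
i=2: r=4+8=12, c=2*2+0=4

12,4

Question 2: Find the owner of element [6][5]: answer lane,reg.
r=6⇒gr=6,Rb=0  c=5⇒th=2,odd=1
L=6*4+2=26  i=0*2+1=1

26,1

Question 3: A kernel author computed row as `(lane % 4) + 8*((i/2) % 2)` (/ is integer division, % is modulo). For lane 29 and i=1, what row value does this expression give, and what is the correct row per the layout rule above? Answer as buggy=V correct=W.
buggy=1 correct=7

`(lane % 4) + 8*((i/2) % 2)`[29,1]=>1
lane 29=>29/4=7, 29 mod 4=1
i=1  r:7+0=>7  c:2·1+1=>3
row: 1 vs 7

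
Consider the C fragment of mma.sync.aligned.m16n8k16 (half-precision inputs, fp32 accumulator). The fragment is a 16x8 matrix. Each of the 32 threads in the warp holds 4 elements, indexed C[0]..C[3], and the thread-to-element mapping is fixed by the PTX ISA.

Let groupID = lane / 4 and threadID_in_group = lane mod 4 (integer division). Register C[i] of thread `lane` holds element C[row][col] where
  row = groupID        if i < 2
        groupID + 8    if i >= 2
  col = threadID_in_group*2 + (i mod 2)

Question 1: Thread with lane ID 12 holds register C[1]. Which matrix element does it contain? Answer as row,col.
3,1

lane 12: g=3 (12/4), t=0 (12%4)
i=1: r=3+0=3, c=0*2+1=1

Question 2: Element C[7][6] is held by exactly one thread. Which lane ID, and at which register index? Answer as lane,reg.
r:7=>grp=7,rB=0  c:6=>tig=3,lo=0
L=7*4+3=31  i=0*2+0=0

31,0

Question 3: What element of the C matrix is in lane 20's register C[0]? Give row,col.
20: gr=5,th=0
[0] (5+0,0*2+0) = (5,0)

5,0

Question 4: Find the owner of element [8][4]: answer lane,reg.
r:8=>grp=0,rB=1  c:4=>tig=2,lo=0
L=0*4+2=2  i=1*2+0=2

2,2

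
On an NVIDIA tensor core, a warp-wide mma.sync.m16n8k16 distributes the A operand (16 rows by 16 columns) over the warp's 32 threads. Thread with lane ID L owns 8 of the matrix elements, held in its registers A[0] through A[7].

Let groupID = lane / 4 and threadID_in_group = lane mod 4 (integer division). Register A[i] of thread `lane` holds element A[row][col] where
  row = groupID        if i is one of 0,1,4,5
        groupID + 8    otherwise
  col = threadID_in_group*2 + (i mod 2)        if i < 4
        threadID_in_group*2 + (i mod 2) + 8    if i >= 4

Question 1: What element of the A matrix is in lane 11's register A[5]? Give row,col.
2,15

L=11->g=11>>2=2, t=11&3=3
[5]->row 2+0=2  col 3·2+1+8=15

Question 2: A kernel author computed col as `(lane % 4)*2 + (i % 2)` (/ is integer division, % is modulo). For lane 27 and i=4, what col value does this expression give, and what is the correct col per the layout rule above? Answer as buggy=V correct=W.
buggy=6 correct=14

`(lane % 4)*2 + (i % 2)`[27,4]->6
27: g=6,t=3
[4] (6+0,3*2+0+8) = (6,14)
col: 6 vs 14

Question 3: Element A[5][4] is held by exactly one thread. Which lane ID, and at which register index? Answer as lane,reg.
r=5->g=5,rb=0  c=4->cb=0,t=2,b0=0
L=5*4+2=22  i=0*4+0*2+0=0

22,0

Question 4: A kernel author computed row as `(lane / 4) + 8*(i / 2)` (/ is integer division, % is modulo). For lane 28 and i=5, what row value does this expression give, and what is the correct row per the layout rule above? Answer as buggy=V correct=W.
buggy=23 correct=7

`(lane / 4) + 8*(i / 2)`[28,5]=>23
lane 28=>28/4=7, 28 mod 4=0
i=5  r:7+0=>7  c:2·0+1+8=>9
row: 23 vs 7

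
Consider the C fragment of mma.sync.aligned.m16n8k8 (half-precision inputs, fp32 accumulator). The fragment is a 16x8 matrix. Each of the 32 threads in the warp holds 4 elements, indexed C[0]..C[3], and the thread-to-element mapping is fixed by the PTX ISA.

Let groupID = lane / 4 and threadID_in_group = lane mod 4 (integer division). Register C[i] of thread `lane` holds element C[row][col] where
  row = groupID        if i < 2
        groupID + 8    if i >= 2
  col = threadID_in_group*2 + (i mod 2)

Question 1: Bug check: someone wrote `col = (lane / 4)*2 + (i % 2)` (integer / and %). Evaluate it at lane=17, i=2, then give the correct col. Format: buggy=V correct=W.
`(lane / 4)*2 + (i % 2)`[17,2]⇒8
17: gr=4,th=1
[2] (4+8,1*2+0) = (12,2)
col: 8 vs 2

buggy=8 correct=2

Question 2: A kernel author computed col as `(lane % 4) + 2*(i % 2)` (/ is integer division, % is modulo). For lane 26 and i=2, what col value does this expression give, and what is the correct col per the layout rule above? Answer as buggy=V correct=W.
`(lane % 4) + 2*(i % 2)`[26,2]->2
L=26->gid=26>>2=6, tid=26&3=2
[2]->row 6+8=14  col 2·2+0=4
col: 2 vs 4

buggy=2 correct=4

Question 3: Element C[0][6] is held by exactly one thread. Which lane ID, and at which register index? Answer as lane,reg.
3,0

r=0->g=0,rb=0  c=6->t=3,b0=0
L=0*4+3=3  i=0*2+0=0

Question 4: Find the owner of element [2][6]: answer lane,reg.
11,0

r=2→G=2,rhi=0  c=6→T=3,p=0
L=2*4+3=11  i=0*2+0=0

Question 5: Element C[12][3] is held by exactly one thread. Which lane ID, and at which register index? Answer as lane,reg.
17,3

r=12⇒gr=4,Rb=1  c=3⇒th=1,odd=1
L=4*4+1=17  i=1*2+1=3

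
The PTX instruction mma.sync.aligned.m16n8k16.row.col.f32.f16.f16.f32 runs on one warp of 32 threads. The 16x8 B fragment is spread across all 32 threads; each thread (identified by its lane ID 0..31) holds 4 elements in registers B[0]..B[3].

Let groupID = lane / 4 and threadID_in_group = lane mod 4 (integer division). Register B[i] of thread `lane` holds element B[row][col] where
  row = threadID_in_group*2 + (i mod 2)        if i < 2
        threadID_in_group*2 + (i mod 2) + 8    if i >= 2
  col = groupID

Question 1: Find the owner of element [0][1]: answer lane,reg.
c: 1->gid=1  r: 0->r8=0,tid=0,i&1=0
L=1*4+0=4  i=0*2+0=0

4,0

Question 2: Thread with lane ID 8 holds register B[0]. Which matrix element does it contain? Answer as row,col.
0,2

L=8⇒gr=8>>2=2, th=8&3=0
[0]⇒row 0·2+0+0=0  col gr=2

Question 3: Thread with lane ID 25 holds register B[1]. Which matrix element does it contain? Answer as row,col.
3,6

lane 25: gid=6 (25/4), tid=1 (25%4)
i=1: r=1*2+1+0=3, c=gid=6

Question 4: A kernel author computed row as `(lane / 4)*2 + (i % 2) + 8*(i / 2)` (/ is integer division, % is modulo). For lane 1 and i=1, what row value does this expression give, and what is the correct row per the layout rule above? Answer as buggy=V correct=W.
buggy=1 correct=3

`(lane / 4)*2 + (i % 2) + 8*(i / 2)`[1,1]⇒1
lane 1⇒1/4=0, 1 mod 4=1
i=1  r:2·1+1+0⇒3  c:0
row: 1 vs 3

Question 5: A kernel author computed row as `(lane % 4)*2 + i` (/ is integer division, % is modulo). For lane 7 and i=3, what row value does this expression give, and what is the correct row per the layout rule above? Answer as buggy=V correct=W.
`(lane % 4)*2 + i`[7,3]->9
lane 7: gid=1 (7/4), tid=3 (7%4)
i=3: r=3*2+1+8=15, c=gid=1
row: 9 vs 15

buggy=9 correct=15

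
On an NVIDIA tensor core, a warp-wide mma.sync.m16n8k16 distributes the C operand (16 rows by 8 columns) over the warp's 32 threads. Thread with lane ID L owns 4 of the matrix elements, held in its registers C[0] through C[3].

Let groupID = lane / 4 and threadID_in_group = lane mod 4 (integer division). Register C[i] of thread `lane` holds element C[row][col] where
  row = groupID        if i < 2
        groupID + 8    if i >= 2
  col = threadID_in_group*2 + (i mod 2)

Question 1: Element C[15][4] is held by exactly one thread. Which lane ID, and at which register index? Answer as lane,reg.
r: 15->gid=7,r8=1  c: 4->tid=2,i&1=0
L=7*4+2=30  i=1*2+0=2

30,2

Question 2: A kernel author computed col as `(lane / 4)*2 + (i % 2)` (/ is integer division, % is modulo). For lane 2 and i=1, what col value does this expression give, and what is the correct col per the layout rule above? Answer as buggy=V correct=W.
`(lane / 4)*2 + (i % 2)`[2,1]->1
lane 2->2/4=0, 2 mod 4=2
i=1  r:0+0->0  c:2·2+1->5
col: 1 vs 5

buggy=1 correct=5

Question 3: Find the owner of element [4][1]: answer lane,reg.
16,1

r:4=>grp=4,rB=0  c:1=>tig=0,lo=1
L=4*4+0=16  i=0*2+1=1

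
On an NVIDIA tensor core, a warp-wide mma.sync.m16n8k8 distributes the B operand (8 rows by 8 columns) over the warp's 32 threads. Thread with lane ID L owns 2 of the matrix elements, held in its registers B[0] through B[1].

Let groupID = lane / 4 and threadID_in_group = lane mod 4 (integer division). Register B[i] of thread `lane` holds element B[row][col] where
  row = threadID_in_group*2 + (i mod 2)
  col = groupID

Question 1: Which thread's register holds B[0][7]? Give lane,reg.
28,0

c=7→G=7  r=0→T=0,p=0
L=7*4+0=28  i=0=0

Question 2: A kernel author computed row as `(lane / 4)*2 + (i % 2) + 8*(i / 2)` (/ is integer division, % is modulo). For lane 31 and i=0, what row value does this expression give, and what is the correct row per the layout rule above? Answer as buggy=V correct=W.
buggy=14 correct=6

`(lane / 4)*2 + (i % 2) + 8*(i / 2)`[31,0]->14
lane 31->31/4=7, 31 mod 4=3
i=0  r:2·3+0->6  c:7
row: 14 vs 6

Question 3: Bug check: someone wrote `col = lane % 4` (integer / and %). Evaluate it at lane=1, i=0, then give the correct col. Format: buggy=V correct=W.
buggy=1 correct=0

`lane % 4`[1,0]->1
lane 1: gid=0 (1/4), tid=1 (1%4)
i=0: r=1*2+0=2, c=gid=0
col: 1 vs 0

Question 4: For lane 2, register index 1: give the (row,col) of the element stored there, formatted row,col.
lane 2⇒2/4=0, 2 mod 4=2
i=1  r:2·2+1⇒5  c:0

5,0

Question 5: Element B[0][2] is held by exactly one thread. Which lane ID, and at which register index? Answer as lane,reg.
8,0

c: 2->gid=2  r: 0->tid=0,i&1=0
L=2*4+0=8  i=0=0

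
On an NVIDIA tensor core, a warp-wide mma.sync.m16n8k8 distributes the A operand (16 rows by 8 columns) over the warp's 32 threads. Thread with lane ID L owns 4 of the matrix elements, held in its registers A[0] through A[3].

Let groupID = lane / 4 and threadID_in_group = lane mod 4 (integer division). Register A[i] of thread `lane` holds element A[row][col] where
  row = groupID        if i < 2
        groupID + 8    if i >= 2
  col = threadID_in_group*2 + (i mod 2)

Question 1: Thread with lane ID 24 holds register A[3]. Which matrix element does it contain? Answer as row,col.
14,1

lane 24→24/4=6, 24 mod 4=0
i=3  r:6+8→14  c:2·0+1→1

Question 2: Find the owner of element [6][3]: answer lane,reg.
25,1

r=6->g=6,rb=0  c=3->t=1,b0=1
L=6*4+1=25  i=0*2+1=1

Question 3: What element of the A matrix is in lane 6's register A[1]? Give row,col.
6: grp=1,tig=2
[1] (1+0,2*2+1) = (1,5)

1,5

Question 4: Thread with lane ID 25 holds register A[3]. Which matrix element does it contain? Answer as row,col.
lane 25->25/4=6, 25 mod 4=1
i=3  r:6+8->14  c:2·1+1->3

14,3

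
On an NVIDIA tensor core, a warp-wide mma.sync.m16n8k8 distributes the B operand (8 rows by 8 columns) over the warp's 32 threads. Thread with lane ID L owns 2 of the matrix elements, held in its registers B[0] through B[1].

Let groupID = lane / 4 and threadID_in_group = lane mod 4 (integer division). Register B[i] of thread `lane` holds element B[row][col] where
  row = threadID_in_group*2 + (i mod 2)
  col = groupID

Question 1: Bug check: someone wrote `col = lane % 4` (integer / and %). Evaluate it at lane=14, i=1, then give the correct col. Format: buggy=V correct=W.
buggy=2 correct=3

`lane % 4`[14,1]->2
14: g=3,t=2
[1] (2*2+1,3) = (5,3)
col: 2 vs 3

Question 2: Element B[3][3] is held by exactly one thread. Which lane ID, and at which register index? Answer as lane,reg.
c: 3->gid=3  r: 3->tid=1,i&1=1
L=3*4+1=13  i=1=1

13,1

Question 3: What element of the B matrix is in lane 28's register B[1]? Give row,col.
lane 28: G=7 (28/4), T=0 (28%4)
i=1: r=0*2+1=1, c=G=7

1,7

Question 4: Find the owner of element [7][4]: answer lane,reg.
19,1

c: 4->gid=4  r: 7->tid=3,i&1=1
L=4*4+3=19  i=1=1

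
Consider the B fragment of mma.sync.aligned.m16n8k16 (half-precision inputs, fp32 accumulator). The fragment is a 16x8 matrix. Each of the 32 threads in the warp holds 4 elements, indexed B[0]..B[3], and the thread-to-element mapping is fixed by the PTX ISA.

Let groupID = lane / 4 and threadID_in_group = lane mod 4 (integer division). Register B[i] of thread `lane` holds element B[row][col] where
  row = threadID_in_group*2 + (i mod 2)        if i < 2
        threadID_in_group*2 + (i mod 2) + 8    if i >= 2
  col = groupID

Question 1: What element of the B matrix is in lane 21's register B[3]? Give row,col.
11,5

lane 21⇒21/4=5, 21 mod 4=1
i=3  r:2·1+1+8⇒11  c:5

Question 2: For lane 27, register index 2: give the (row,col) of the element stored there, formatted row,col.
27: gid=6,tid=3
[2] (3*2+0+8,6) = (14,6)

14,6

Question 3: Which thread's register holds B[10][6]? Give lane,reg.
25,2

c=6->g=6  r=10->rb=1,t=1,b0=0
L=6*4+1=25  i=1*2+0=2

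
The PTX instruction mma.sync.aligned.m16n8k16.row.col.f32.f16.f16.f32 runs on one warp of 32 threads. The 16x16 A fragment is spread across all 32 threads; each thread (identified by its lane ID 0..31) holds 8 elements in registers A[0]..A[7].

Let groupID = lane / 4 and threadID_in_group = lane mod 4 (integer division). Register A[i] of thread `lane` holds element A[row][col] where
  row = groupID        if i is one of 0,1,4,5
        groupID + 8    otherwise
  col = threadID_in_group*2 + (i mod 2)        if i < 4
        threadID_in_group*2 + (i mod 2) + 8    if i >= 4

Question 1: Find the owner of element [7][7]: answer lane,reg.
31,1

r=7->g=7,rb=0  c=7->cb=0,t=3,b0=1
L=7*4+3=31  i=0*4+0*2+1=1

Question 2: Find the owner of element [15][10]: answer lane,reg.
29,6

r=15->g=7,rb=1  c=10->cb=1,t=1,b0=0
L=7*4+1=29  i=1*4+1*2+0=6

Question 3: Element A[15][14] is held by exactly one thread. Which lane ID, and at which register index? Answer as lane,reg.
31,6

r=15⇒gr=7,Rb=1  c=14⇒Cb=1,th=3,odd=0
L=7*4+3=31  i=1*4+1*2+0=6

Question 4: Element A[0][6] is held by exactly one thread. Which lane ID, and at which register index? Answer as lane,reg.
3,0

r: 0->gid=0,r8=0  c: 6->c8=0,tid=3,i&1=0
L=0*4+3=3  i=0*4+0*2+0=0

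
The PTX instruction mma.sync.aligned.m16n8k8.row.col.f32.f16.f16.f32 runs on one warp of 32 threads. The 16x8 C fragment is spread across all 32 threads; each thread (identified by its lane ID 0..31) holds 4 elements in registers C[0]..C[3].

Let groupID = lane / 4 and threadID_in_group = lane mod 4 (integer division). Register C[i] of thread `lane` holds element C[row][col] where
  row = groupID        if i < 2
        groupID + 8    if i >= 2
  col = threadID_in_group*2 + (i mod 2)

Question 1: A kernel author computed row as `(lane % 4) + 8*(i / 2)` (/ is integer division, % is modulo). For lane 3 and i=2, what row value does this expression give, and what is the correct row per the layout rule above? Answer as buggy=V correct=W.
`(lane % 4) + 8*(i / 2)`[3,2]→11
lane 3: G=0 (3/4), T=3 (3%4)
i=2: r=0+8=8, c=3*2+0=6
row: 11 vs 8

buggy=11 correct=8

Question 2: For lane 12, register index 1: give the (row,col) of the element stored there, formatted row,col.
3,1

L=12->gid=12>>2=3, tid=12&3=0
[1]->row 3+0=3  col 0·2+1=1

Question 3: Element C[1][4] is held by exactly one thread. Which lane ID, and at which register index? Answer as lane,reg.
6,0

r: 1->gid=1,r8=0  c: 4->tid=2,i&1=0
L=1*4+2=6  i=0*2+0=0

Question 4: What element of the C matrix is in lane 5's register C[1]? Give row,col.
lane 5⇒5/4=1, 5 mod 4=1
i=1  r:1+0⇒1  c:2·1+1⇒3

1,3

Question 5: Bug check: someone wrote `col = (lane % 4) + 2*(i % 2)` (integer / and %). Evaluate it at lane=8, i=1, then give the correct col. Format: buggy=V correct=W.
`(lane % 4) + 2*(i % 2)`[8,1]⇒2
lane 8⇒8/4=2, 8 mod 4=0
i=1  r:2+0⇒2  c:2·0+1⇒1
col: 2 vs 1

buggy=2 correct=1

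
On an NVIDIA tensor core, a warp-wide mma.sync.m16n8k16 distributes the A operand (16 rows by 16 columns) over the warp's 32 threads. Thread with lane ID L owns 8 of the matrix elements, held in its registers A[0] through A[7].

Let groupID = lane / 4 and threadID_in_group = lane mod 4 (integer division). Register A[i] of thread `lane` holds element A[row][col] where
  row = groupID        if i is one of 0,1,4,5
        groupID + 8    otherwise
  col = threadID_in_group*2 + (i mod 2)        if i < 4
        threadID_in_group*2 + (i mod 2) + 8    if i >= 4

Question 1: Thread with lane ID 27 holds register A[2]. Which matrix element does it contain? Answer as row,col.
27: gr=6,th=3
[2] (6+8,3*2+0+0) = (14,6)

14,6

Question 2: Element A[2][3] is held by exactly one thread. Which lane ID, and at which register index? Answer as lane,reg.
9,1

r=2→G=2,rhi=0  c=3→chi=0,T=1,p=1
L=2*4+1=9  i=0*4+0*2+1=1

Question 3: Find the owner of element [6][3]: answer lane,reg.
25,1

r=6⇒gr=6,Rb=0  c=3⇒Cb=0,th=1,odd=1
L=6*4+1=25  i=0*4+0*2+1=1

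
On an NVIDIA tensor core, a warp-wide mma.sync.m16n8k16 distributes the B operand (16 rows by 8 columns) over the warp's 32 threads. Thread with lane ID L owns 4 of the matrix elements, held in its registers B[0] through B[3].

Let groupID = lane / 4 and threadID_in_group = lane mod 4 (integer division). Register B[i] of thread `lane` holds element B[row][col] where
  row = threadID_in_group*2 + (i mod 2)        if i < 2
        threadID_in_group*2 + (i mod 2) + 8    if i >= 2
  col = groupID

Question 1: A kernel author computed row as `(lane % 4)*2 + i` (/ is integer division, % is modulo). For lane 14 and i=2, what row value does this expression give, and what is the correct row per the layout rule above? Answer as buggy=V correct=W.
`(lane % 4)*2 + i`[14,2]=>6
14: grp=3,tig=2
[2] (2*2+0+8,3) = (12,3)
row: 6 vs 12

buggy=6 correct=12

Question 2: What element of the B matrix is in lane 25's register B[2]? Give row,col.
10,6

L=25=>grp=25>>2=6, tig=25&3=1
[2]=>row 1·2+0+8=10  col grp=6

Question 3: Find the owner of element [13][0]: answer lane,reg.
c=0⇒gr=0  r=13⇒Rb=1,th=2,odd=1
L=0*4+2=2  i=1*2+1=3

2,3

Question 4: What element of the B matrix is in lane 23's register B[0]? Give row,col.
23: G=5,T=3
[0] (3*2+0+0,5) = (6,5)

6,5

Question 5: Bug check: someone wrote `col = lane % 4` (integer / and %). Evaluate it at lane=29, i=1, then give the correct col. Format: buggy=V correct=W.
`lane % 4`[29,1]⇒1
29: gr=7,th=1
[1] (1*2+1+0,7) = (3,7)
col: 1 vs 7

buggy=1 correct=7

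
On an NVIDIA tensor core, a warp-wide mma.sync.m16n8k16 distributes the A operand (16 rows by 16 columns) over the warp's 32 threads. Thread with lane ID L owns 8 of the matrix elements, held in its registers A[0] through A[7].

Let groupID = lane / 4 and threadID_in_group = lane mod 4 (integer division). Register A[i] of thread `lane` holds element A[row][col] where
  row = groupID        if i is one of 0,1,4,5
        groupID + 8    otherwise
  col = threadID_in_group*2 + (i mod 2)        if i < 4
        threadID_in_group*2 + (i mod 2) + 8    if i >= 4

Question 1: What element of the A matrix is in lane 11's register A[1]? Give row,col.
2,7

lane 11→11/4=2, 11 mod 4=3
i=1  r:2+0→2  c:2·3+1+0→7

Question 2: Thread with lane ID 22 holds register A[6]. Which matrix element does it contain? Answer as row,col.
13,12

22: G=5,T=2
[6] (5+8,2*2+0+8) = (13,12)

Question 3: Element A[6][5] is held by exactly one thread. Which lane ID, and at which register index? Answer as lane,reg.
26,1

r=6⇒gr=6,Rb=0  c=5⇒Cb=0,th=2,odd=1
L=6*4+2=26  i=0*4+0*2+1=1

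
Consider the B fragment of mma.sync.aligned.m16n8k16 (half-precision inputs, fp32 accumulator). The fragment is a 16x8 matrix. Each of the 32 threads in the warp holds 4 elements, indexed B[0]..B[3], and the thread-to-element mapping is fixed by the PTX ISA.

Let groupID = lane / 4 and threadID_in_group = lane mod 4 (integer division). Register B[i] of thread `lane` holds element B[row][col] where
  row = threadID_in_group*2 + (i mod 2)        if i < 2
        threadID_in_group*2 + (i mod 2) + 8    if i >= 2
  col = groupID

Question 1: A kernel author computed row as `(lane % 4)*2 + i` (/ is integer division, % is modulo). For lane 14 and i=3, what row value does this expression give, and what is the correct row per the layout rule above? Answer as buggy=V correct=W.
buggy=7 correct=13

`(lane % 4)*2 + i`[14,3]->7
lane 14->14/4=3, 14 mod 4=2
i=3  r:2·2+1+8->13  c:3
row: 7 vs 13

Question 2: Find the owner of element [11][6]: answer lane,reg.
c=6→G=6  r=11→rhi=1,T=1,p=1
L=6*4+1=25  i=1*2+1=3

25,3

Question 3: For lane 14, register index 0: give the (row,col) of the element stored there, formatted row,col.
14: g=3,t=2
[0] (2*2+0+0,3) = (4,3)

4,3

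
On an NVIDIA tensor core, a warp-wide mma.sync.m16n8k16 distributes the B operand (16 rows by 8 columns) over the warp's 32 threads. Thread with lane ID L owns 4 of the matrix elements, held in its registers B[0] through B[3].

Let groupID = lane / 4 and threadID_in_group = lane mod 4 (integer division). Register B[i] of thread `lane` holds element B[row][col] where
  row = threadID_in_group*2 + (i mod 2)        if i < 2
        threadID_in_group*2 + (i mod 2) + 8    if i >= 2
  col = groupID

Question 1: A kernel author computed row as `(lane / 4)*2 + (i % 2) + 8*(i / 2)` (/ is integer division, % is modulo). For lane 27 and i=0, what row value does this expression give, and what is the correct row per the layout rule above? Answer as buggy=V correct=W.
`(lane / 4)*2 + (i % 2) + 8*(i / 2)`[27,0]=>12
lane 27: grp=6 (27/4), tig=3 (27%4)
i=0: r=3*2+0+0=6, c=grp=6
row: 12 vs 6

buggy=12 correct=6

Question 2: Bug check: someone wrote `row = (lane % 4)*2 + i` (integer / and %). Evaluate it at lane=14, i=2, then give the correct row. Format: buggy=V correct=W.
`(lane % 4)*2 + i`[14,2]⇒6
lane 14: gr=3 (14/4), th=2 (14%4)
i=2: r=2*2+0+8=12, c=gr=3
row: 6 vs 12

buggy=6 correct=12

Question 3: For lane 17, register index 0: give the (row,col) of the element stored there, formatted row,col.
17: g=4,t=1
[0] (1*2+0+0,4) = (2,4)

2,4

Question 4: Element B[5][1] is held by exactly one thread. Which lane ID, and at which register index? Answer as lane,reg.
c=1->g=1  r=5->rb=0,t=2,b0=1
L=1*4+2=6  i=0*2+1=1

6,1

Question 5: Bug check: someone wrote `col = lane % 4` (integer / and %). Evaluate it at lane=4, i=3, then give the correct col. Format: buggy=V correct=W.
buggy=0 correct=1

`lane % 4`[4,3]->0
lane 4->4/4=1, 4 mod 4=0
i=3  r:2·0+1+8->9  c:1
col: 0 vs 1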